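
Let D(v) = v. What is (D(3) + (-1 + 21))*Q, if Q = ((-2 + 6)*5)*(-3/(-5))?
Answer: 276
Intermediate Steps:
Q = 12 (Q = (4*5)*(-3*(-⅕)) = 20*(⅗) = 12)
(D(3) + (-1 + 21))*Q = (3 + (-1 + 21))*12 = (3 + 20)*12 = 23*12 = 276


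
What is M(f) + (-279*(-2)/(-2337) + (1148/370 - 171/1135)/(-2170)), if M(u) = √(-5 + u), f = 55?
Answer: -17046595309/70989607850 + 5*√2 ≈ 6.8309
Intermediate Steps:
M(f) + (-279*(-2)/(-2337) + (1148/370 - 171/1135)/(-2170)) = √(-5 + 55) + (-279*(-2)/(-2337) + (1148/370 - 171/1135)/(-2170)) = √50 + (558*(-1/2337) + (1148*(1/370) - 171*1/1135)*(-1/2170)) = 5*√2 + (-186/779 + (574/185 - 171/1135)*(-1/2170)) = 5*√2 + (-186/779 + (123971/41995)*(-1/2170)) = 5*√2 + (-186/779 - 123971/91129150) = 5*√2 - 17046595309/70989607850 = -17046595309/70989607850 + 5*√2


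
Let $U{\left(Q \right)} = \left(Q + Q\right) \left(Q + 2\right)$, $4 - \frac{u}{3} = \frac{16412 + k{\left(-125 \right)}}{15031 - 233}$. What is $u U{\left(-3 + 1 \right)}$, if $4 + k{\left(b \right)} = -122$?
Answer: $0$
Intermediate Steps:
$k{\left(b \right)} = -126$ ($k{\left(b \right)} = -4 - 122 = -126$)
$u = \frac{64359}{7399}$ ($u = 12 - 3 \frac{16412 - 126}{15031 - 233} = 12 - 3 \cdot \frac{16286}{14798} = 12 - 3 \cdot 16286 \cdot \frac{1}{14798} = 12 - \frac{24429}{7399} = \frac{64359}{7399} \approx 8.6983$)
$U{\left(Q \right)} = 2 Q \left(2 + Q\right)$
$u U{\left(-3 + 1 \right)} = \frac{64359 \cdot 2 \left(-3 + 1\right) \left(2 + \left(-3 + 1\right)\right)}{7399} = \frac{64359 \cdot 2 \left(-2\right) \left(2 - 2\right)}{7399} = \frac{64359 \cdot 2 \left(-2\right) 0}{7399} = \frac{64359}{7399} \cdot 0 = 0$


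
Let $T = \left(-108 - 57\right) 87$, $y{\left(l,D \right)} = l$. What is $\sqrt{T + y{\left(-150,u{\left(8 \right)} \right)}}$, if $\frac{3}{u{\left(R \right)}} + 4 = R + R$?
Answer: $i \sqrt{14505} \approx 120.44 i$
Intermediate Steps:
$u{\left(R \right)} = \frac{3}{-4 + 2 R}$ ($u{\left(R \right)} = \frac{3}{-4 + \left(R + R\right)} = \frac{3}{-4 + 2 R}$)
$T = -14355$ ($T = \left(-165\right) 87 = -14355$)
$\sqrt{T + y{\left(-150,u{\left(8 \right)} \right)}} = \sqrt{-14355 - 150} = \sqrt{-14505} = i \sqrt{14505}$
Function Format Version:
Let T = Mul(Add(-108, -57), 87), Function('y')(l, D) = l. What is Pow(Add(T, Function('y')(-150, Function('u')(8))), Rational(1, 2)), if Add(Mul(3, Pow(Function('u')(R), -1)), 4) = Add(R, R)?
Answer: Mul(I, Pow(14505, Rational(1, 2))) ≈ Mul(120.44, I)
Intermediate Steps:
Function('u')(R) = Mul(3, Pow(Add(-4, Mul(2, R)), -1)) (Function('u')(R) = Mul(3, Pow(Add(-4, Add(R, R)), -1)) = Mul(3, Pow(Add(-4, Mul(2, R)), -1)))
T = -14355 (T = Mul(-165, 87) = -14355)
Pow(Add(T, Function('y')(-150, Function('u')(8))), Rational(1, 2)) = Pow(Add(-14355, -150), Rational(1, 2)) = Pow(-14505, Rational(1, 2)) = Mul(I, Pow(14505, Rational(1, 2)))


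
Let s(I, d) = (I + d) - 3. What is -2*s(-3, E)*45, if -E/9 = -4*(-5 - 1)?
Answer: 19980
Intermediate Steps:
E = -216 (E = -(-36)*(-5 - 1) = -(-36)*(-6) = -9*24 = -216)
s(I, d) = -3 + I + d
-2*s(-3, E)*45 = -2*(-3 - 3 - 216)*45 = -2*(-222)*45 = 444*45 = 19980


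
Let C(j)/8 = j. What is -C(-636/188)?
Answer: 1272/47 ≈ 27.064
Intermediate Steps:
C(j) = 8*j
-C(-636/188) = -8*(-636/188) = -8*(-636*1/188) = -8*(-159)/47 = -1*(-1272/47) = 1272/47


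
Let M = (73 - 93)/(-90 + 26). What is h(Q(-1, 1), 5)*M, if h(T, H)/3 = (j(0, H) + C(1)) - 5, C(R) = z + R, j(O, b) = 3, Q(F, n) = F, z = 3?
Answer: 15/8 ≈ 1.8750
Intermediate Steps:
C(R) = 3 + R
h(T, H) = 6 (h(T, H) = 3*((3 + (3 + 1)) - 5) = 3*((3 + 4) - 5) = 3*(7 - 5) = 3*2 = 6)
M = 5/16 (M = -20/(-64) = -20*(-1/64) = 5/16 ≈ 0.31250)
h(Q(-1, 1), 5)*M = 6*(5/16) = 15/8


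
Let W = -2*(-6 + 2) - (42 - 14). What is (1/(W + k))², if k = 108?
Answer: 1/7744 ≈ 0.00012913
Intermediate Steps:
W = -20 (W = -2*(-4) - 1*28 = 8 - 28 = -20)
(1/(W + k))² = (1/(-20 + 108))² = (1/88)² = 1/7744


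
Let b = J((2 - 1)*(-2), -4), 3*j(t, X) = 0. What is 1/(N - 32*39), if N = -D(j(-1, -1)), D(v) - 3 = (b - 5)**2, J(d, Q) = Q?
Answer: -1/1332 ≈ -0.00075075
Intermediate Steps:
j(t, X) = 0 (j(t, X) = (1/3)*0 = 0)
b = -4
D(v) = 84 (D(v) = 3 + (-4 - 5)**2 = 3 + (-9)**2 = 3 + 81 = 84)
N = -84 (N = -1*84 = -84)
1/(N - 32*39) = 1/(-84 - 32*39) = 1/(-84 - 1248) = 1/(-1332) = -1/1332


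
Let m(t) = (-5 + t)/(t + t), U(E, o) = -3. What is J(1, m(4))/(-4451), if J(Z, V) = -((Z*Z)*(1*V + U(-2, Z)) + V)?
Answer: -13/17804 ≈ -0.00073017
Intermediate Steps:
m(t) = (-5 + t)/(2*t) (m(t) = (-5 + t)/((2*t)) = (-5 + t)*(1/(2*t)) = (-5 + t)/(2*t))
J(Z, V) = -V - Z²*(-3 + V) (J(Z, V) = -((Z*Z)*(1*V - 3) + V) = -(Z²*(V - 3) + V) = -(Z²*(-3 + V) + V) = -(V + Z²*(-3 + V)) = -V - Z²*(-3 + V))
J(1, m(4))/(-4451) = (-(-5 + 4)/(2*4) + 3*1² - 1*(½)*(-5 + 4)/4*1²)/(-4451) = (-(-1)/(2*4) + 3*1 - 1*(½)*(¼)*(-1)*1)*(-1/4451) = (-1*(-⅛) + 3 - 1*(-⅛)*1)*(-1/4451) = (⅛ + 3 + ⅛)*(-1/4451) = (13/4)*(-1/4451) = -13/17804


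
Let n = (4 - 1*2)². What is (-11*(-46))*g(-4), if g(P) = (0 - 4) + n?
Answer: 0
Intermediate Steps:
n = 4 (n = (4 - 2)² = 2² = 4)
g(P) = 0 (g(P) = (0 - 4) + 4 = -4 + 4 = 0)
(-11*(-46))*g(-4) = -11*(-46)*0 = 506*0 = 0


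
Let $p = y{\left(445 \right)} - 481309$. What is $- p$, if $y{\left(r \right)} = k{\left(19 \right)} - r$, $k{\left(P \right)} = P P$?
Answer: $481393$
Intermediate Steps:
$k{\left(P \right)} = P^{2}$
$y{\left(r \right)} = 361 - r$ ($y{\left(r \right)} = 19^{2} - r = 361 - r$)
$p = -481393$ ($p = \left(361 - 445\right) - 481309 = -84 - 481309 = -481393$)
$- p = \left(-1\right) \left(-481393\right) = 481393$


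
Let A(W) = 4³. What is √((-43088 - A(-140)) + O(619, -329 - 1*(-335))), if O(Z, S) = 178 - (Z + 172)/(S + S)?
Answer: I*√1549437/6 ≈ 207.46*I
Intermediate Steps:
A(W) = 64
O(Z, S) = 178 - (172 + Z)/(2*S)
√((-43088 - A(-140)) + O(619, -329 - 1*(-335))) = √((-43088 - 1*64) + (-172 - 1*619 + 356*(-329 - 1*(-335)))/(2*(-329 - 1*(-335)))) = √((-43088 - 64) + (-172 - 619 + 356*(-329 + 335))/(2*(-329 + 335))) = √(-43152 + (½)*(-172 - 619 + 356*6)/6) = √(-43152 + (½)*(⅙)*(-172 - 619 + 2136)) = √(-43152 + (½)*(⅙)*1345) = √(-43152 + 1345/12) = √(-516479/12) = I*√1549437/6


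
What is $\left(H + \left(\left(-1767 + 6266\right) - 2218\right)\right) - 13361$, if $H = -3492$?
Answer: $-14572$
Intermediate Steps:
$\left(H + \left(\left(-1767 + 6266\right) - 2218\right)\right) - 13361 = \left(-3492 + \left(\left(-1767 + 6266\right) - 2218\right)\right) - 13361 = \left(-3492 + \left(4499 - 2218\right)\right) - 13361 = \left(-3492 + 2281\right) - 13361 = -1211 - 13361 = -14572$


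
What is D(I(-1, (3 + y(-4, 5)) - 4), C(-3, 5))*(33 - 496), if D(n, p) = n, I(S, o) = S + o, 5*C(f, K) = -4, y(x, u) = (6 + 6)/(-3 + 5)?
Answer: -1852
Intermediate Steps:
y(x, u) = 6 (y(x, u) = 12/2 = 12*(½) = 6)
C(f, K) = -⅘ (C(f, K) = (⅕)*(-4) = -⅘)
D(I(-1, (3 + y(-4, 5)) - 4), C(-3, 5))*(33 - 496) = (-1 + ((3 + 6) - 4))*(33 - 496) = (-1 + (9 - 4))*(-463) = (-1 + 5)*(-463) = 4*(-463) = -1852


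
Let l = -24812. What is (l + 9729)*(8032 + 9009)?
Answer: -257029403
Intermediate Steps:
(l + 9729)*(8032 + 9009) = (-24812 + 9729)*(8032 + 9009) = -15083*17041 = -257029403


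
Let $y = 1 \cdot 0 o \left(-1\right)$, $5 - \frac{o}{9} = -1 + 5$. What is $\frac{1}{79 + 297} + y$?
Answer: $\frac{1}{376} \approx 0.0026596$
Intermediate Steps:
$o = 9$ ($o = 45 - 9 \left(-1 + 5\right) = 45 - 36 = 9$)
$y = 0$ ($y = 1 \cdot 0 \cdot 9 \left(-1\right) = 0 \left(-9\right) = 0$)
$\frac{1}{79 + 297} + y = \frac{1}{79 + 297} + 0 = \frac{1}{376} + 0 = \frac{1}{376}$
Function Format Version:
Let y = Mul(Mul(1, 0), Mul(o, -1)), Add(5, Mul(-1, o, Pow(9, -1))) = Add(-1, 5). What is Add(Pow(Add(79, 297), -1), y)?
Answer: Rational(1, 376) ≈ 0.0026596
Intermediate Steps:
o = 9 (o = Add(45, Mul(-9, Add(-1, 5))) = Add(45, Mul(-9, 4)) = Add(45, -36) = 9)
y = 0 (y = Mul(Mul(1, 0), Mul(9, -1)) = Mul(0, -9) = 0)
Add(Pow(Add(79, 297), -1), y) = Add(Pow(Add(79, 297), -1), 0) = Add(Pow(376, -1), 0) = Add(Rational(1, 376), 0) = Rational(1, 376)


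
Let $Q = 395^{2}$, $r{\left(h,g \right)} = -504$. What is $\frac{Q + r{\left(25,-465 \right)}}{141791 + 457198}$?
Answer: $\frac{155521}{598989} \approx 0.25964$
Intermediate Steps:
$Q = 156025$
$\frac{Q + r{\left(25,-465 \right)}}{141791 + 457198} = \frac{156025 - 504}{141791 + 457198} = \frac{155521}{598989}$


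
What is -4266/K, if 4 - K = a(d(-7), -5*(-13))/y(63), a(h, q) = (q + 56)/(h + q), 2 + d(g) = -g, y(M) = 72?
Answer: -21500640/20039 ≈ -1072.9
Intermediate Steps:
d(g) = -2 - g
a(h, q) = (56 + q)/(h + q)
K = 20039/5040 (K = 4 - (56 - 5*(-13))/((-2 - 1*(-7)) - 5*(-13))/72 = 4 - (56 + 65)/((-2 + 7) + 65)/72 = 4 - 121/(5 + 65)/72 = 4 - 121/70/72 = 4 - (1/70)*121/72 = 4 - 121/(70*72) = 4 - 1*121/5040 = 4 - 121/5040 = 20039/5040 ≈ 3.9760)
-4266/K = -4266/20039/5040 = -4266*5040/20039 = -21500640/20039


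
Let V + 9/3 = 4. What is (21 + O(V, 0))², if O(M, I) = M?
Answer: 484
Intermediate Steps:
V = 1 (V = -3 + 4 = 1)
(21 + O(V, 0))² = (21 + 1)² = 22² = 484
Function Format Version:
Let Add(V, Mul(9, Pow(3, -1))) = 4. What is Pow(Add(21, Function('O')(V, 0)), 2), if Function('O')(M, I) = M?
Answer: 484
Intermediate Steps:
V = 1 (V = Add(-3, 4) = 1)
Pow(Add(21, Function('O')(V, 0)), 2) = Pow(Add(21, 1), 2) = Pow(22, 2) = 484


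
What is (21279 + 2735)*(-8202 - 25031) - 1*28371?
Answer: -798085633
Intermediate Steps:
(21279 + 2735)*(-8202 - 25031) - 1*28371 = 24014*(-33233) - 28371 = -798057262 - 28371 = -798085633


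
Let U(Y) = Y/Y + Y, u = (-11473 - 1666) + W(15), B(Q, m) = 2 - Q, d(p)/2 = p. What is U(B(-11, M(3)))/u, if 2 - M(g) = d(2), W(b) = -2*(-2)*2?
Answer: -14/13131 ≈ -0.0010662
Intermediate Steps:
d(p) = 2*p
W(b) = 8 (W(b) = 4*2 = 8)
M(g) = -2 (M(g) = 2 - 2*2 = 2 - 1*4 = 2 - 4 = -2)
u = -13131 (u = (-11473 - 1666) + 8 = -13139 + 8 = -13131)
U(Y) = 1 + Y
U(B(-11, M(3)))/u = (1 + (2 - 1*(-11)))/(-13131) = (1 + (2 + 11))*(-1/13131) = (1 + 13)*(-1/13131) = 14*(-1/13131) = -14/13131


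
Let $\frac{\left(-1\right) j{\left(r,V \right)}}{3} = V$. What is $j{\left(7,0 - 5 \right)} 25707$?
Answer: $385605$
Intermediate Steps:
$j{\left(r,V \right)} = - 3 V$
$j{\left(7,0 - 5 \right)} 25707 = - 3 \left(0 - 5\right) 25707 = \left(-3\right) \left(-5\right) 25707 = 15 \cdot 25707 = 385605$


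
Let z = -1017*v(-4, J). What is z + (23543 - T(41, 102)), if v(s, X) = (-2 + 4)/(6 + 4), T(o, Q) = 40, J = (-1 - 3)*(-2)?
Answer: 116498/5 ≈ 23300.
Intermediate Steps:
J = 8 (J = -4*(-2) = 8)
v(s, X) = ⅕ (v(s, X) = 2/10 = 2*(⅒) = ⅕)
z = -1017/5 (z = -1017*⅕ = -1017/5 ≈ -203.40)
z + (23543 - T(41, 102)) = -1017/5 + (23543 - 1*40) = -1017/5 + (23543 - 40) = -1017/5 + 23503 = 116498/5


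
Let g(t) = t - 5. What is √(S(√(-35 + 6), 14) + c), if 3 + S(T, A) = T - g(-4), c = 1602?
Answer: √(1608 + I*√29) ≈ 40.1 + 0.06715*I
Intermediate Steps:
g(t) = -5 + t
S(T, A) = 6 + T (S(T, A) = -3 + (T - (-5 - 4)) = -3 + (T - 1*(-9)) = -3 + (T + 9) = -3 + (9 + T) = 6 + T)
√(S(√(-35 + 6), 14) + c) = √((6 + √(-35 + 6)) + 1602) = √((6 + √(-29)) + 1602) = √((6 + I*√29) + 1602) = √(1608 + I*√29)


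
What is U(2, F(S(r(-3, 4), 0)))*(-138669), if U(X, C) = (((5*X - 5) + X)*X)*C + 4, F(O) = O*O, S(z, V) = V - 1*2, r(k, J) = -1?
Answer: -8320140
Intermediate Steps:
S(z, V) = -2 + V (S(z, V) = V - 2 = -2 + V)
F(O) = O²
U(X, C) = 4 + C*X*(-5 + 6*X) (U(X, C) = (((-5 + 5*X) + X)*X)*C + 4 = ((-5 + 6*X)*X)*C + 4 = (X*(-5 + 6*X))*C + 4 = C*X*(-5 + 6*X) + 4 = 4 + C*X*(-5 + 6*X))
U(2, F(S(r(-3, 4), 0)))*(-138669) = (4 - 5*(-2 + 0)²*2 + 6*(-2 + 0)²*2²)*(-138669) = (4 - 5*(-2)²*2 + 6*(-2)²*4)*(-138669) = (4 - 5*4*2 + 6*4*4)*(-138669) = (4 - 40 + 96)*(-138669) = 60*(-138669) = -8320140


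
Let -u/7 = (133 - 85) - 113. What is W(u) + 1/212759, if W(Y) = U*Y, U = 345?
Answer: 33397844026/212759 ≈ 1.5698e+5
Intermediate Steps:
u = 455 (u = -7*((133 - 85) - 113) = -7*(48 - 113) = -7*(-65) = 455)
W(Y) = 345*Y
W(u) + 1/212759 = 345*455 + 1/212759 = 156975 + 1/212759 = 33397844026/212759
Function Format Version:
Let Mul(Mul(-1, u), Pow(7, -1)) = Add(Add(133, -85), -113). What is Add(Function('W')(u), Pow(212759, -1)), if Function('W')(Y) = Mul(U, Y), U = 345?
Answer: Rational(33397844026, 212759) ≈ 1.5698e+5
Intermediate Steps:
u = 455 (u = Mul(-7, Add(Add(133, -85), -113)) = Mul(-7, Add(48, -113)) = Mul(-7, -65) = 455)
Function('W')(Y) = Mul(345, Y)
Add(Function('W')(u), Pow(212759, -1)) = Add(Mul(345, 455), Pow(212759, -1)) = Add(156975, Rational(1, 212759)) = Rational(33397844026, 212759)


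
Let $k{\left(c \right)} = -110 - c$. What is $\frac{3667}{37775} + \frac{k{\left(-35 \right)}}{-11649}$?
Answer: $\frac{15183336}{146680325} \approx 0.10351$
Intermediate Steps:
$\frac{3667}{37775} + \frac{k{\left(-35 \right)}}{-11649} = \frac{3667}{37775} + \frac{-110 - -35}{-11649} = 3667 \cdot \frac{1}{37775} + \left(-110 + 35\right) \left(- \frac{1}{11649}\right) = \frac{3667}{37775} - - \frac{25}{3883} = \frac{3667}{37775} + \frac{25}{3883} = \frac{15183336}{146680325}$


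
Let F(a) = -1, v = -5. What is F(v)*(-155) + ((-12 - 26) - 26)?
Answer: 91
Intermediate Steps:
F(v)*(-155) + ((-12 - 26) - 26) = -1*(-155) + ((-12 - 26) - 26) = 155 + (-38 - 26) = 155 - 64 = 91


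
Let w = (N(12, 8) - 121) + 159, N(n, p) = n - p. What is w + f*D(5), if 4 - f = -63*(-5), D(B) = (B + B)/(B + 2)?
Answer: -2816/7 ≈ -402.29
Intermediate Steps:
D(B) = 2*B/(2 + B) (D(B) = (2*B)/(2 + B) = 2*B/(2 + B))
w = 42 (w = ((12 - 1*8) - 121) + 159 = ((12 - 8) - 121) + 159 = (4 - 121) + 159 = -117 + 159 = 42)
f = -311 (f = 4 - (-63)*(-5) = 4 - 1*315 = 4 - 315 = -311)
w + f*D(5) = 42 - 622*5/(2 + 5) = 42 - 622*5/7 = 42 - 311*10/7 = 42 - 3110/7 = -2816/7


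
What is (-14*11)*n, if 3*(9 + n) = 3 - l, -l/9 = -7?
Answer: 4466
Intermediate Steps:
l = 63 (l = -9*(-7) = 63)
n = -29 (n = -9 + (3 - 1*63)/3 = -9 + (3 - 63)/3 = -9 + (1/3)*(-60) = -9 - 20 = -29)
(-14*11)*n = -14*11*(-29) = -154*(-29) = 4466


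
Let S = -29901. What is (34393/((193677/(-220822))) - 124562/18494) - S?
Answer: -16689906000280/1790931219 ≈ -9319.1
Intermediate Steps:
(34393/((193677/(-220822))) - 124562/18494) - S = (34393/((193677/(-220822))) - 124562/18494) - 1*(-29901) = (34393/((193677*(-1/220822))) - 124562*1/18494) + 29901 = (34393/(-193677/220822) - 62281/9247) + 29901 = (34393*(-220822/193677) - 62281/9247) + 29901 = (-7594731046/193677 - 62281/9247) + 29901 = -70240540379599/1790931219 + 29901 = -16689906000280/1790931219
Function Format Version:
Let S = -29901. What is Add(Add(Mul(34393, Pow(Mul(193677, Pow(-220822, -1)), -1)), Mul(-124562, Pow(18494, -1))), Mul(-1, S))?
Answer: Rational(-16689906000280, 1790931219) ≈ -9319.1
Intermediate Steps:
Add(Add(Mul(34393, Pow(Mul(193677, Pow(-220822, -1)), -1)), Mul(-124562, Pow(18494, -1))), Mul(-1, S)) = Add(Add(Mul(34393, Pow(Mul(193677, Pow(-220822, -1)), -1)), Mul(-124562, Pow(18494, -1))), Mul(-1, -29901)) = Add(Add(Mul(34393, Pow(Mul(193677, Rational(-1, 220822)), -1)), Mul(-124562, Rational(1, 18494))), 29901) = Add(Add(Mul(34393, Pow(Rational(-193677, 220822), -1)), Rational(-62281, 9247)), 29901) = Add(Add(Mul(34393, Rational(-220822, 193677)), Rational(-62281, 9247)), 29901) = Add(Add(Rational(-7594731046, 193677), Rational(-62281, 9247)), 29901) = Add(Rational(-70240540379599, 1790931219), 29901) = Rational(-16689906000280, 1790931219)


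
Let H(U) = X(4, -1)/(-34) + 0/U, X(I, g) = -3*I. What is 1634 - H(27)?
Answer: 27772/17 ≈ 1633.6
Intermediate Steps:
H(U) = 6/17 (H(U) = -3*4/(-34) + 0/U = -12*(-1/34) + 0 = 6/17 + 0 = 6/17)
1634 - H(27) = 1634 - 1*6/17 = 1634 - 6/17 = 27772/17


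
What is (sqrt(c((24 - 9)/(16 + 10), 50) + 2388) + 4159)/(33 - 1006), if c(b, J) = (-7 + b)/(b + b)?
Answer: -4159/973 - sqrt(2144190)/29190 ≈ -4.3246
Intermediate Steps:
c(b, J) = (-7 + b)/(2*b) (c(b, J) = (-7 + b)/((2*b)) = (-7 + b)*(1/(2*b)) = (-7 + b)/(2*b))
(sqrt(c((24 - 9)/(16 + 10), 50) + 2388) + 4159)/(33 - 1006) = (sqrt((-7 + (24 - 9)/(16 + 10))/(2*(((24 - 9)/(16 + 10)))) + 2388) + 4159)/(33 - 1006) = (sqrt((-7 + 15/26)/(2*((15/26))) + 2388) + 4159)/(-973) = (sqrt((-7 + 15*(1/26))/(2*((15*(1/26)))) + 2388) + 4159)*(-1/973) = (sqrt((-7 + 15/26)/(2*(15/26)) + 2388) + 4159)*(-1/973) = (sqrt((1/2)*(26/15)*(-167/26) + 2388) + 4159)*(-1/973) = (sqrt(-167/30 + 2388) + 4159)*(-1/973) = (sqrt(71473/30) + 4159)*(-1/973) = (sqrt(2144190)/30 + 4159)*(-1/973) = (4159 + sqrt(2144190)/30)*(-1/973) = -4159/973 - sqrt(2144190)/29190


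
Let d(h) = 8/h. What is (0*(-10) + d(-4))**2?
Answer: 4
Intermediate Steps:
(0*(-10) + d(-4))**2 = (0*(-10) + 8/(-4))**2 = (0 + 8*(-1/4))**2 = (0 - 2)**2 = (-2)**2 = 4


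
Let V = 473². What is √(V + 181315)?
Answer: 2*√101261 ≈ 636.43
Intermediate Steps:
V = 223729
√(V + 181315) = √(223729 + 181315) = √405044 = 2*√101261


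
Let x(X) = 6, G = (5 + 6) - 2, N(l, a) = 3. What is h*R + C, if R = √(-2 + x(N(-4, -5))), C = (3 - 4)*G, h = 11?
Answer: 13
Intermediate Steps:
G = 9 (G = 11 - 2 = 9)
C = -9 (C = (3 - 4)*9 = -1*9 = -9)
R = 2 (R = √(-2 + 6) = √4 = 2)
h*R + C = 11*2 - 9 = 22 - 9 = 13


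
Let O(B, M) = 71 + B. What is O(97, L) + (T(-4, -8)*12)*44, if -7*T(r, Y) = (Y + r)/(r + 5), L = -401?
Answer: 7512/7 ≈ 1073.1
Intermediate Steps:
T(r, Y) = -(Y + r)/(7*(5 + r)) (T(r, Y) = -(Y + r)/(7*(r + 5)) = -(Y + r)/(7*(5 + r)))
O(97, L) + (T(-4, -8)*12)*44 = (71 + 97) + (((-1*(-8) - 1*(-4))/(7*(5 - 4)))*12)*44 = 168 + (((⅐)*(8 + 4)/1)*12)*44 = 168 + (((⅐)*1*12)*12)*44 = 168 + ((12/7)*12)*44 = 168 + (144/7)*44 = 168 + 6336/7 = 7512/7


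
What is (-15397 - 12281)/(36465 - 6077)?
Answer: -13839/15194 ≈ -0.91082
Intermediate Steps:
(-15397 - 12281)/(36465 - 6077) = -27678/30388 = -27678*1/30388 = -13839/15194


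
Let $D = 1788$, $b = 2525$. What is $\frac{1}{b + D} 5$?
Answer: $\frac{5}{4313} \approx 0.0011593$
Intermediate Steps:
$\frac{1}{b + D} 5 = \frac{1}{2525 + 1788} \cdot 5 = \frac{1}{4313} \cdot 5 = \frac{5}{4313}$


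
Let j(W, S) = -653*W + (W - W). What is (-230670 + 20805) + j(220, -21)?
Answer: -353525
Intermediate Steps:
j(W, S) = -653*W (j(W, S) = -653*W + 0 = -653*W)
(-230670 + 20805) + j(220, -21) = (-230670 + 20805) - 653*220 = -209865 - 143660 = -353525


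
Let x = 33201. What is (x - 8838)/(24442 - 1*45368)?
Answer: -24363/20926 ≈ -1.1642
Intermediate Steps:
(x - 8838)/(24442 - 1*45368) = (33201 - 8838)/(24442 - 1*45368) = 24363/(24442 - 45368) = 24363/(-20926) = 24363*(-1/20926) = -24363/20926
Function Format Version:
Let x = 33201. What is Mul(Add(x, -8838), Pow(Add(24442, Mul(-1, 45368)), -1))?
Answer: Rational(-24363, 20926) ≈ -1.1642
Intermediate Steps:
Mul(Add(x, -8838), Pow(Add(24442, Mul(-1, 45368)), -1)) = Mul(Add(33201, -8838), Pow(Add(24442, Mul(-1, 45368)), -1)) = Mul(24363, Pow(Add(24442, -45368), -1)) = Mul(24363, Pow(-20926, -1)) = Mul(24363, Rational(-1, 20926)) = Rational(-24363, 20926)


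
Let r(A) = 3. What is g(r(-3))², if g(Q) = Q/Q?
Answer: 1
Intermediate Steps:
g(Q) = 1
g(r(-3))² = 1² = 1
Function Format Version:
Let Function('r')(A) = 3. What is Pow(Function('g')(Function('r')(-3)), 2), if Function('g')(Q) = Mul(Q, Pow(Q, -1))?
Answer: 1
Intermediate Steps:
Function('g')(Q) = 1
Pow(Function('g')(Function('r')(-3)), 2) = Pow(1, 2) = 1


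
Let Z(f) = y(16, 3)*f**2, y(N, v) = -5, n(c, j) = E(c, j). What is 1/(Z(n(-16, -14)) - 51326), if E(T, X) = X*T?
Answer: -1/302206 ≈ -3.3090e-6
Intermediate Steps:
E(T, X) = T*X
n(c, j) = c*j
Z(f) = -5*f**2
1/(Z(n(-16, -14)) - 51326) = 1/(-5*(-16*(-14))**2 - 51326) = 1/(-5*224**2 - 51326) = 1/(-5*50176 - 51326) = 1/(-250880 - 51326) = 1/(-302206) = -1/302206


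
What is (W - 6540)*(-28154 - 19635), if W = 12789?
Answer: -298633461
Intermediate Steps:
(W - 6540)*(-28154 - 19635) = (12789 - 6540)*(-28154 - 19635) = 6249*(-47789) = -298633461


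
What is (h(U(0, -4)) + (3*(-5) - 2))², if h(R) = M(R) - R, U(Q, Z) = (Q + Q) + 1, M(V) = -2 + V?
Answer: 361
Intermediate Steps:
U(Q, Z) = 1 + 2*Q (U(Q, Z) = 2*Q + 1 = 1 + 2*Q)
h(R) = -2 (h(R) = (-2 + R) - R = -2)
(h(U(0, -4)) + (3*(-5) - 2))² = (-2 + (3*(-5) - 2))² = (-2 + (-15 - 2))² = (-2 - 17)² = (-19)² = 361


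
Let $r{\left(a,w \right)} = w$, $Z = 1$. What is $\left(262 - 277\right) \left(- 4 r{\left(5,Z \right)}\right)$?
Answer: $60$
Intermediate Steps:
$\left(262 - 277\right) \left(- 4 r{\left(5,Z \right)}\right) = \left(262 - 277\right) \left(\left(-4\right) 1\right) = \left(262 - 277\right) \left(-4\right) = \left(-15\right) \left(-4\right) = 60$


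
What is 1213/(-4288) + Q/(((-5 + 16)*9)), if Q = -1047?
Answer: -1536541/141504 ≈ -10.859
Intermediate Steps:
1213/(-4288) + Q/(((-5 + 16)*9)) = 1213/(-4288) - 1047*1/(9*(-5 + 16)) = 1213*(-1/4288) - 1047/(11*9) = -1213/4288 - 1047/99 = -1213/4288 - 1047*1/99 = -1213/4288 - 349/33 = -1536541/141504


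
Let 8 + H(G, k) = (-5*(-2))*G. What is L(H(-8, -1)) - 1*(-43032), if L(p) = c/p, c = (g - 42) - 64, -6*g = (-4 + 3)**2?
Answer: 22721533/528 ≈ 43033.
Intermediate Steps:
g = -1/6 (g = -(-4 + 3)**2/6 = -1/6*(-1)**2 = -1/6*1 = -1/6 ≈ -0.16667)
H(G, k) = -8 + 10*G (H(G, k) = -8 + (-5*(-2))*G = -8 + 10*G)
c = -637/6 (c = (-1/6 - 42) - 64 = -253/6 - 64 = -637/6 ≈ -106.17)
L(p) = -637/(6*p)
L(H(-8, -1)) - 1*(-43032) = -637/(6*(-8 + 10*(-8))) - 1*(-43032) = -637/(6*(-8 - 80)) + 43032 = -637/6/(-88) + 43032 = -637/6*(-1/88) + 43032 = 637/528 + 43032 = 22721533/528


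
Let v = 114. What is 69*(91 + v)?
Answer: 14145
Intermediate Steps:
69*(91 + v) = 69*(91 + 114) = 69*205 = 14145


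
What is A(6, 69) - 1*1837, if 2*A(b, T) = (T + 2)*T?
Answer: 1225/2 ≈ 612.50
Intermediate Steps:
A(b, T) = T*(2 + T)/2 (A(b, T) = ((T + 2)*T)/2 = ((2 + T)*T)/2 = (T*(2 + T))/2 = T*(2 + T)/2)
A(6, 69) - 1*1837 = (½)*69*(2 + 69) - 1*1837 = (½)*69*71 - 1837 = 4899/2 - 1837 = 1225/2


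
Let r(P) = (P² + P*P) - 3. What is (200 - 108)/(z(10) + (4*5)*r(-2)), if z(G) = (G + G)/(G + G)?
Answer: 92/101 ≈ 0.91089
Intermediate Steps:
z(G) = 1 (z(G) = (2*G)/((2*G)) = (2*G)*(1/(2*G)) = 1)
r(P) = -3 + 2*P² (r(P) = (P² + P²) - 3 = 2*P² - 3 = -3 + 2*P²)
(200 - 108)/(z(10) + (4*5)*r(-2)) = (200 - 108)/(1 + (4*5)*(-3 + 2*(-2)²)) = 92/(1 + 20*(-3 + 2*4)) = 92/(1 + 20*(-3 + 8)) = 92/(1 + 20*5) = 92/(1 + 100) = 92/101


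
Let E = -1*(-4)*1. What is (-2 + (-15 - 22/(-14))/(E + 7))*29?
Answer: -7192/77 ≈ -93.403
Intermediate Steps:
E = 4 (E = 4*1 = 4)
(-2 + (-15 - 22/(-14))/(E + 7))*29 = (-2 + (-15 - 22/(-14))/(4 + 7))*29 = (-2 + (-15 - 22*(-1/14))/11)*29 = (-2 + (-15 + 11/7)*(1/11))*29 = (-2 - 94/7*1/11)*29 = (-2 - 94/77)*29 = -248/77*29 = -7192/77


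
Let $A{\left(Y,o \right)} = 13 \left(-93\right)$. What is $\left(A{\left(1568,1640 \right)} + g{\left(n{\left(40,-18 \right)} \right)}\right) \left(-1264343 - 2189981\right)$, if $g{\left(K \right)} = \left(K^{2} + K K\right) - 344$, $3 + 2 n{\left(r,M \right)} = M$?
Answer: $4602886730$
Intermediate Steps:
$n{\left(r,M \right)} = - \frac{3}{2} + \frac{M}{2}$
$A{\left(Y,o \right)} = -1209$
$g{\left(K \right)} = -344 + 2 K^{2}$ ($g{\left(K \right)} = \left(K^{2} + K^{2}\right) - 344 = 2 K^{2} - 344 = -344 + 2 K^{2}$)
$\left(A{\left(1568,1640 \right)} + g{\left(n{\left(40,-18 \right)} \right)}\right) \left(-1264343 - 2189981\right) = \left(-1209 - \left(344 - 2 \left(- \frac{3}{2} + \frac{1}{2} \left(-18\right)\right)^{2}\right)\right) \left(-1264343 - 2189981\right) = \left(-1209 - \left(344 - 2 \left(- \frac{3}{2} - 9\right)^{2}\right)\right) \left(-3454324\right) = \left(-1209 - \left(344 - 2 \left(- \frac{21}{2}\right)^{2}\right)\right) \left(-3454324\right) = \left(-1209 + \left(-344 + 2 \cdot \frac{441}{4}\right)\right) \left(-3454324\right) = \left(-1209 + \left(-344 + \frac{441}{2}\right)\right) \left(-3454324\right) = \left(-1209 - \frac{247}{2}\right) \left(-3454324\right) = \left(- \frac{2665}{2}\right) \left(-3454324\right) = 4602886730$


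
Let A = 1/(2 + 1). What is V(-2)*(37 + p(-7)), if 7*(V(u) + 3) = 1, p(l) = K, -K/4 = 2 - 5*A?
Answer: -2140/21 ≈ -101.90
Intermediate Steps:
A = ⅓ (A = 1/3 = ⅓ ≈ 0.33333)
K = -4/3 (K = -4*(2 - 5*⅓) = -4*(2 - 5/3) = -4*⅓ = -4/3 ≈ -1.3333)
p(l) = -4/3
V(u) = -20/7 (V(u) = -3 + (⅐)*1 = -3 + ⅐ = -20/7)
V(-2)*(37 + p(-7)) = -20*(37 - 4/3)/7 = -20/7*107/3 = -2140/21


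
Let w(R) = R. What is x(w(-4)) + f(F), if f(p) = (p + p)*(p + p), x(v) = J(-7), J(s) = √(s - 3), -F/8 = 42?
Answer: 451584 + I*√10 ≈ 4.5158e+5 + 3.1623*I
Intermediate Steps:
F = -336 (F = -8*42 = -336)
J(s) = √(-3 + s)
x(v) = I*√10 (x(v) = √(-3 - 7) = √(-10) = I*√10)
f(p) = 4*p² (f(p) = (2*p)*(2*p) = 4*p²)
x(w(-4)) + f(F) = I*√10 + 4*(-336)² = I*√10 + 4*112896 = I*√10 + 451584 = 451584 + I*√10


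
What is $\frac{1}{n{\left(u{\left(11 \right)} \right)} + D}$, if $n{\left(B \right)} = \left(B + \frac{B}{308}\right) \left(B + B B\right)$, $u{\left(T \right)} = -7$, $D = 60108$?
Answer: $\frac{22}{1315887} \approx 1.6719 \cdot 10^{-5}$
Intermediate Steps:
$n{\left(B \right)} = \frac{309 B \left(B + B^{2}\right)}{308}$ ($n{\left(B \right)} = \left(B + B \frac{1}{308}\right) \left(B + B^{2}\right) = \left(B + \frac{B}{308}\right) \left(B + B^{2}\right) = \frac{309 B}{308} \left(B + B^{2}\right) = \frac{309 B \left(B + B^{2}\right)}{308}$)
$\frac{1}{n{\left(u{\left(11 \right)} \right)} + D} = \frac{1}{\frac{309 \left(-7\right)^{2} \left(1 - 7\right)}{308} + 60108} = \frac{1}{\frac{309}{308} \cdot 49 \left(-6\right) + 60108} = \frac{1}{- \frac{6489}{22} + 60108} = \frac{1}{\frac{1315887}{22}} = \frac{22}{1315887}$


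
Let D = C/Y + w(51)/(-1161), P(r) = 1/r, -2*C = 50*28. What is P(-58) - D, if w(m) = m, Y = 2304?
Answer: 26377/79808 ≈ 0.33051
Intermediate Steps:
C = -700 (C = -25*28 = -½*1400 = -700)
D = -957/2752 (D = -700/2304 + 51/(-1161) = -700*1/2304 + 51*(-1/1161) = -175/576 - 17/387 = -957/2752 ≈ -0.34775)
P(-58) - D = 1/(-58) - 1*(-957/2752) = -1/58 + 957/2752 = 26377/79808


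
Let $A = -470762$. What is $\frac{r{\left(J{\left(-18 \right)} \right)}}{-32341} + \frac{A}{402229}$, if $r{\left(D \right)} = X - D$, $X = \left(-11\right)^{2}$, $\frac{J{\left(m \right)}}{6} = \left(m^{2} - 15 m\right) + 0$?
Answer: $- \frac{13840039395}{13008488089} \approx -1.0639$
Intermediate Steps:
$J{\left(m \right)} = - 90 m + 6 m^{2}$ ($J{\left(m \right)} = 6 \left(\left(m^{2} - 15 m\right) + 0\right) = 6 \left(m^{2} - 15 m\right) = - 90 m + 6 m^{2}$)
$X = 121$
$r{\left(D \right)} = 121 - D$
$\frac{r{\left(J{\left(-18 \right)} \right)}}{-32341} + \frac{A}{402229} = \frac{121 - 6 \left(-18\right) \left(-15 - 18\right)}{-32341} - \frac{470762}{402229} = \left(121 - 6 \left(-18\right) \left(-33\right)\right) \left(- \frac{1}{32341}\right) - \frac{470762}{402229} = \left(121 - 3564\right) \left(- \frac{1}{32341}\right) - \frac{470762}{402229} = \left(-3443\right) \left(- \frac{1}{32341}\right) - \frac{470762}{402229} = \frac{3443}{32341} - \frac{470762}{402229} = - \frac{13840039395}{13008488089}$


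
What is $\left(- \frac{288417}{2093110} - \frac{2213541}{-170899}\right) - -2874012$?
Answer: $\frac{1028068582947356307}{357710405890} \approx 2.874 \cdot 10^{6}$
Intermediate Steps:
$\left(- \frac{288417}{2093110} - \frac{2213541}{-170899}\right) - -2874012 = \left(\left(-288417\right) \frac{1}{2093110} - - \frac{2213541}{170899}\right) + 2874012 = \left(- \frac{288417}{2093110} + \frac{2213541}{170899}\right) + 2874012 = \frac{4583894625627}{357710405890} + 2874012 = \frac{1028068582947356307}{357710405890}$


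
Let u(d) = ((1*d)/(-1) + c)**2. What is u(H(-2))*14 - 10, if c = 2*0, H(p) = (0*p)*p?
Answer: -10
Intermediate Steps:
H(p) = 0 (H(p) = 0*p = 0)
c = 0
u(d) = d**2 (u(d) = ((1*d)/(-1) + 0)**2 = (d*(-1) + 0)**2 = (-d + 0)**2 = (-d)**2 = d**2)
u(H(-2))*14 - 10 = 0**2*14 - 10 = 0*14 - 10 = 0 - 10 = -10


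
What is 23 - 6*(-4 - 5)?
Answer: 77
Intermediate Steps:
23 - 6*(-4 - 5) = 23 - 6*(-9) = 23 + 54 = 77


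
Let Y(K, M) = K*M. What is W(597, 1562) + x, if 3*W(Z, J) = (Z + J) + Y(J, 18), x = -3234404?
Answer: -9672937/3 ≈ -3.2243e+6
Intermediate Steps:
W(Z, J) = Z/3 + 19*J/3 (W(Z, J) = ((Z + J) + J*18)/3 = ((J + Z) + 18*J)/3 = (Z + 19*J)/3 = Z/3 + 19*J/3)
W(597, 1562) + x = ((⅓)*597 + (19/3)*1562) - 3234404 = (199 + 29678/3) - 3234404 = 30275/3 - 3234404 = -9672937/3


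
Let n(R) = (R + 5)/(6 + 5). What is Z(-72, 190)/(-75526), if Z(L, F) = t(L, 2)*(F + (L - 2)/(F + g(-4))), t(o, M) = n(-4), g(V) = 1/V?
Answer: -71957/315283287 ≈ -0.00022823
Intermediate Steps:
n(R) = 5/11 + R/11 (n(R) = (5 + R)/11 = (5 + R)*(1/11) = 5/11 + R/11)
t(o, M) = 1/11 (t(o, M) = 5/11 + (1/11)*(-4) = 5/11 - 4/11 = 1/11)
Z(L, F) = F/11 + (-2 + L)/(11*(-¼ + F)) (Z(L, F) = (F + (L - 2)/(F + 1/(-4)))/11 = (F + (-2 + L)/(F - ¼))/11 = (F + (-2 + L)/(-¼ + F))/11 = F/11 + (-2 + L)/(11*(-¼ + F)))
Z(-72, 190)/(-75526) = ((-8 - 1*190 + 4*(-72) + 4*190²)/(11*(-1 + 4*190)))/(-75526) = ((-8 - 190 - 288 + 4*36100)/(11*(-1 + 760)))*(-1/75526) = ((1/11)*(-8 - 190 - 288 + 144400)/759)*(-1/75526) = ((1/11)*(1/759)*143914)*(-1/75526) = (143914/8349)*(-1/75526) = -71957/315283287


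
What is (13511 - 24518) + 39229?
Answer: 28222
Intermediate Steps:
(13511 - 24518) + 39229 = -11007 + 39229 = 28222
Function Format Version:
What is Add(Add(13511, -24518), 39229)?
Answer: 28222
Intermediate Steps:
Add(Add(13511, -24518), 39229) = Add(-11007, 39229) = 28222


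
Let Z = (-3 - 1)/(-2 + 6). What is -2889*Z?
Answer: 2889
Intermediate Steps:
Z = -1 (Z = -4/4 = -4*¼ = -1)
-2889*Z = -2889*(-1) = 2889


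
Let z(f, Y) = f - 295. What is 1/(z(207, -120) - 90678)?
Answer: -1/90766 ≈ -1.1017e-5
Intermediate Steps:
z(f, Y) = -295 + f
1/(z(207, -120) - 90678) = 1/((-295 + 207) - 90678) = 1/(-88 - 90678) = 1/(-90766) = -1/90766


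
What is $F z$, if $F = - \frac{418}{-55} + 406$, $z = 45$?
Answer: $18612$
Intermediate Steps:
$F = \frac{2068}{5}$ ($F = \left(-418\right) \left(- \frac{1}{55}\right) + 406 = \frac{38}{5} + 406 = \frac{2068}{5} \approx 413.6$)
$F z = \frac{2068}{5} \cdot 45 = 18612$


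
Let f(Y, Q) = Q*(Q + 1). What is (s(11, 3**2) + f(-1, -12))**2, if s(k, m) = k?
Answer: 20449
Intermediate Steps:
f(Y, Q) = Q*(1 + Q)
(s(11, 3**2) + f(-1, -12))**2 = (11 - 12*(1 - 12))**2 = (11 - 12*(-11))**2 = (11 + 132)**2 = 143**2 = 20449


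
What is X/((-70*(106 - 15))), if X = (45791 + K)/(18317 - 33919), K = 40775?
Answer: 43283/49692370 ≈ 0.00087102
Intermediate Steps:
X = -43283/7801 (X = (45791 + 40775)/(18317 - 33919) = 86566/(-15602) = 86566*(-1/15602) = -43283/7801 ≈ -5.5484)
X/((-70*(106 - 15))) = -43283*(-1/(70*(106 - 15)))/7801 = -43283/(7801*((-70*91))) = -43283/7801/(-6370) = -43283/7801*(-1/6370) = 43283/49692370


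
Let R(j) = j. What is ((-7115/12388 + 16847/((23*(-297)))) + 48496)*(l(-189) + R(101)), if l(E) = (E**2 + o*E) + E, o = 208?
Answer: -15097114839555073/84622428 ≈ -1.7841e+8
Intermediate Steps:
l(E) = E**2 + 209*E (l(E) = (E**2 + 208*E) + E = E**2 + 209*E)
((-7115/12388 + 16847/((23*(-297)))) + 48496)*(l(-189) + R(101)) = ((-7115/12388 + 16847/((23*(-297)))) + 48496)*(-189*(209 - 189) + 101) = ((-7115*1/12388 + 16847/(-6831)) + 48496)*(-189*20 + 101) = ((-7115/12388 + 16847*(-1/6831)) + 48496)*(-3780 + 101) = ((-7115/12388 - 16847/6831) + 48496)*(-3679) = (-257303201/84622428 + 48496)*(-3679) = (4103591965087/84622428)*(-3679) = -15097114839555073/84622428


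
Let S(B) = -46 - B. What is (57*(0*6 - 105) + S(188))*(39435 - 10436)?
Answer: -180344781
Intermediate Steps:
(57*(0*6 - 105) + S(188))*(39435 - 10436) = (57*(0*6 - 105) + (-46 - 1*188))*(39435 - 10436) = (57*(0 - 105) + (-46 - 188))*28999 = (57*(-105) - 234)*28999 = (-5985 - 234)*28999 = -6219*28999 = -180344781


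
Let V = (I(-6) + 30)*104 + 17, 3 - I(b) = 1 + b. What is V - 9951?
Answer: -5982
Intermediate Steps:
I(b) = 2 - b (I(b) = 3 - (1 + b) = 3 + (-1 - b) = 2 - b)
V = 3969 (V = ((2 - 1*(-6)) + 30)*104 + 17 = ((2 + 6) + 30)*104 + 17 = (8 + 30)*104 + 17 = 38*104 + 17 = 3952 + 17 = 3969)
V - 9951 = 3969 - 9951 = -5982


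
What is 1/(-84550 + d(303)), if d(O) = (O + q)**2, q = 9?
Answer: 1/12794 ≈ 7.8162e-5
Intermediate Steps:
d(O) = (9 + O)**2 (d(O) = (O + 9)**2 = (9 + O)**2)
1/(-84550 + d(303)) = 1/(-84550 + (9 + 303)**2) = 1/(-84550 + 312**2) = 1/(-84550 + 97344) = 1/12794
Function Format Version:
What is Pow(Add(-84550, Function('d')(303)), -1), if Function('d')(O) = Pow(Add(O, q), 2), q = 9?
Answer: Rational(1, 12794) ≈ 7.8162e-5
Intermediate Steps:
Function('d')(O) = Pow(Add(9, O), 2) (Function('d')(O) = Pow(Add(O, 9), 2) = Pow(Add(9, O), 2))
Pow(Add(-84550, Function('d')(303)), -1) = Pow(Add(-84550, Pow(Add(9, 303), 2)), -1) = Pow(Add(-84550, Pow(312, 2)), -1) = Pow(Add(-84550, 97344), -1) = Pow(12794, -1) = Rational(1, 12794)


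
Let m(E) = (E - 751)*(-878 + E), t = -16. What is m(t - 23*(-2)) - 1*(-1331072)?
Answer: 1942480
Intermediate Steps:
m(E) = (-878 + E)*(-751 + E) (m(E) = (-751 + E)*(-878 + E) = (-878 + E)*(-751 + E))
m(t - 23*(-2)) - 1*(-1331072) = (659378 + (-16 - 23*(-2))² - 1629*(-16 - 23*(-2))) - 1*(-1331072) = (659378 + (-16 + 46)² - 1629*(-16 + 46)) + 1331072 = (659378 + 30² - 1629*30) + 1331072 = (659378 + 900 - 48870) + 1331072 = 611408 + 1331072 = 1942480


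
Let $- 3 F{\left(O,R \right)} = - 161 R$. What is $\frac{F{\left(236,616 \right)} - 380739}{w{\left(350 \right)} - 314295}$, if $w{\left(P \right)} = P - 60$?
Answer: $\frac{1043041}{942015} \approx 1.1072$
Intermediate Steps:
$F{\left(O,R \right)} = \frac{161 R}{3}$ ($F{\left(O,R \right)} = - \frac{\left(-161\right) R}{3} = \frac{161 R}{3}$)
$w{\left(P \right)} = -60 + P$ ($w{\left(P \right)} = P - 60 = -60 + P$)
$\frac{F{\left(236,616 \right)} - 380739}{w{\left(350 \right)} - 314295} = \frac{\frac{161}{3} \cdot 616 - 380739}{\left(-60 + 350\right) - 314295} = \frac{\frac{99176}{3} - 380739}{290 - 314295} = - \frac{1043041}{3 \left(-314005\right)} = \left(- \frac{1043041}{3}\right) \left(- \frac{1}{314005}\right) = \frac{1043041}{942015}$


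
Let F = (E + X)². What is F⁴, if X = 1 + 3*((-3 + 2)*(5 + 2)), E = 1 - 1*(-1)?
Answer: 11019960576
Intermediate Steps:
E = 2 (E = 1 + 1 = 2)
X = -20 (X = 1 + 3*(-1*7) = 1 + 3*(-7) = 1 - 21 = -20)
F = 324 (F = (2 - 20)² = (-18)² = 324)
F⁴ = 324⁴ = 11019960576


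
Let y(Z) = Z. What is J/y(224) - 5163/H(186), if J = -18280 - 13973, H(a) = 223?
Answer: -8348931/49952 ≈ -167.14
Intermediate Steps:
J = -32253
J/y(224) - 5163/H(186) = -32253/224 - 5163/223 = -8348931/49952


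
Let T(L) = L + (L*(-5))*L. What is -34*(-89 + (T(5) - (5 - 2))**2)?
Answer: -511360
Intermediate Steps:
T(L) = L - 5*L**2 (T(L) = L + (-5*L)*L = L - 5*L**2)
-34*(-89 + (T(5) - (5 - 2))**2) = -34*(-89 + (5*(1 - 5*5) - (5 - 2))**2) = -34*(-89 + (5*(1 - 25) - 1*3)**2) = -34*(-89 + (5*(-24) - 3)**2) = -34*(-89 + (-120 - 3)**2) = -34*(-89 + (-123)**2) = -34*(-89 + 15129) = -34*15040 = -511360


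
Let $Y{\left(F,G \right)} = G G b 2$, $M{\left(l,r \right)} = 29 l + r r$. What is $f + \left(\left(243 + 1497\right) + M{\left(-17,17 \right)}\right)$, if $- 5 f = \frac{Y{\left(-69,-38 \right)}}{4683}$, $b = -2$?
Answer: $\frac{35971216}{23415} \approx 1536.2$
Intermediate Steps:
$M{\left(l,r \right)} = r^{2} + 29 l$ ($M{\left(l,r \right)} = 29 l + r^{2} = r^{2} + 29 l$)
$Y{\left(F,G \right)} = - 4 G^{2}$ ($Y{\left(F,G \right)} = G G \left(-2\right) 2 = G^{2} \left(-2\right) 2 = - 2 G^{2} \cdot 2 = - 4 G^{2}$)
$f = \frac{5776}{23415}$ ($f = - \frac{- 4 \left(-38\right)^{2} \cdot \frac{1}{4683}}{5} = - \frac{\left(-4\right) 1444 \cdot \frac{1}{4683}}{5} = - \frac{\left(-5776\right) \frac{1}{4683}}{5} = \left(- \frac{1}{5}\right) \left(- \frac{5776}{4683}\right) = \frac{5776}{23415} \approx 0.24668$)
$f + \left(\left(243 + 1497\right) + M{\left(-17,17 \right)}\right) = \frac{5776}{23415} + \left(\left(243 + 1497\right) + \left(17^{2} + 29 \left(-17\right)\right)\right) = \frac{5776}{23415} + \left(1740 + \left(289 - 493\right)\right) = \frac{5776}{23415} + \left(1740 - 204\right) = \frac{5776}{23415} + 1536 = \frac{35971216}{23415}$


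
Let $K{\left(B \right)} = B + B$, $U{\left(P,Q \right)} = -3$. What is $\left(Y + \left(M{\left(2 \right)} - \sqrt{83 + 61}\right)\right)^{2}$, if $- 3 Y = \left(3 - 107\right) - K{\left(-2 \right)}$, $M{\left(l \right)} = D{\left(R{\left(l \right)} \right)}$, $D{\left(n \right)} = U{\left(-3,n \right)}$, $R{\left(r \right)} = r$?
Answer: $\frac{3025}{9} \approx 336.11$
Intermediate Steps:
$D{\left(n \right)} = -3$
$M{\left(l \right)} = -3$
$K{\left(B \right)} = 2 B$
$Y = \frac{100}{3}$ ($Y = - \frac{\left(3 - 107\right) - 2 \left(-2\right)}{3} = - \frac{-104 - -4}{3} = - \frac{-104 + 4}{3} = \left(- \frac{1}{3}\right) \left(-100\right) = \frac{100}{3} \approx 33.333$)
$\left(Y + \left(M{\left(2 \right)} - \sqrt{83 + 61}\right)\right)^{2} = \left(\frac{100}{3} - \left(3 + \sqrt{83 + 61}\right)\right)^{2} = \left(\frac{100}{3} - \left(3 + \sqrt{144}\right)\right)^{2} = \left(\frac{100}{3} - 15\right)^{2} = \left(\frac{55}{3}\right)^{2} = \frac{3025}{9}$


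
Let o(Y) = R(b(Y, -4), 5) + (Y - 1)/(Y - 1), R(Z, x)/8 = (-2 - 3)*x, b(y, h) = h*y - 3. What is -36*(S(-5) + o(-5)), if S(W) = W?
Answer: 7344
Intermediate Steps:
b(y, h) = -3 + h*y
R(Z, x) = -40*x (R(Z, x) = 8*((-2 - 3)*x) = 8*(-5*x) = -40*x)
o(Y) = -199 (o(Y) = -40*5 + (Y - 1)/(Y - 1) = -200 + (-1 + Y)/(-1 + Y) = -200 + 1 = -199)
-36*(S(-5) + o(-5)) = -36*(-5 - 199) = -36*(-204) = 7344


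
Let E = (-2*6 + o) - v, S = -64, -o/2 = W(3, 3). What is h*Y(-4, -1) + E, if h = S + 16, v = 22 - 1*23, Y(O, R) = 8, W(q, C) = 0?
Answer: -395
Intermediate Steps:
o = 0 (o = -2*0 = 0)
v = -1 (v = 22 - 23 = -1)
E = -11 (E = (-2*6 + 0) - 1*(-1) = (-12 + 0) + 1 = -12 + 1 = -11)
h = -48 (h = -64 + 16 = -48)
h*Y(-4, -1) + E = -48*8 - 11 = -384 - 11 = -395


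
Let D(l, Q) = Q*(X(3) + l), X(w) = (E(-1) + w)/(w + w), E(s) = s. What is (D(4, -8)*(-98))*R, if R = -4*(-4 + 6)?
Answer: -81536/3 ≈ -27179.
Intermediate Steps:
X(w) = (-1 + w)/(2*w) (X(w) = (-1 + w)/(w + w) = (-1 + w)/((2*w)) = (-1 + w)*(1/(2*w)) = (-1 + w)/(2*w))
D(l, Q) = Q*(⅓ + l) (D(l, Q) = Q*((½)*(-1 + 3)/3 + l) = Q*((½)*(⅓)*2 + l) = Q*(⅓ + l))
R = -8 (R = -4*2 = -8)
(D(4, -8)*(-98))*R = (-8*(⅓ + 4)*(-98))*(-8) = (-8*13/3*(-98))*(-8) = -104/3*(-98)*(-8) = (10192/3)*(-8) = -81536/3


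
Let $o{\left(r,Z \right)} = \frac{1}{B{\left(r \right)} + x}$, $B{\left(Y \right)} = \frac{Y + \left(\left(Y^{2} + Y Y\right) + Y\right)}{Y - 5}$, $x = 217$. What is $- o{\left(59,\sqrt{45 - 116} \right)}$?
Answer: $- \frac{9}{3133} \approx -0.0028726$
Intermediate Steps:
$B{\left(Y \right)} = \frac{2 Y + 2 Y^{2}}{-5 + Y}$ ($B{\left(Y \right)} = \frac{Y + \left(\left(Y^{2} + Y^{2}\right) + Y\right)}{-5 + Y} = \frac{Y + \left(2 Y^{2} + Y\right)}{-5 + Y} = \frac{Y + \left(Y + 2 Y^{2}\right)}{-5 + Y} = \frac{2 Y + 2 Y^{2}}{-5 + Y}$)
$o{\left(r,Z \right)} = \frac{1}{217 + \frac{2 r \left(1 + r\right)}{-5 + r}}$ ($o{\left(r,Z \right)} = \frac{1}{\frac{2 r \left(1 + r\right)}{-5 + r} + 217} = \frac{1}{217 + \frac{2 r \left(1 + r\right)}{-5 + r}}$)
$- o{\left(59,\sqrt{45 - 116} \right)} = - \frac{-5 + 59}{-1085 + 2 \cdot 59^{2} + 219 \cdot 59} = - \frac{54}{-1085 + 2 \cdot 3481 + 12921} = - \frac{54}{-1085 + 6962 + 12921} = - \frac{54}{18798} = \left(-1\right) \frac{9}{3133} = - \frac{9}{3133}$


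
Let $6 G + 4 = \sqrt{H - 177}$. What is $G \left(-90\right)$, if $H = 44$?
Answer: $60 - 15 i \sqrt{133} \approx 60.0 - 172.99 i$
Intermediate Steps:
$G = - \frac{2}{3} + \frac{i \sqrt{133}}{6}$ ($G = - \frac{2}{3} + \frac{\sqrt{44 - 177}}{6} = - \frac{2}{3} + \frac{\sqrt{-133}}{6} = - \frac{2}{3} + \frac{i \sqrt{133}}{6} \approx -0.66667 + 1.9221 i$)
$G \left(-90\right) = \left(- \frac{2}{3} + \frac{i \sqrt{133}}{6}\right) \left(-90\right) = 60 - 15 i \sqrt{133}$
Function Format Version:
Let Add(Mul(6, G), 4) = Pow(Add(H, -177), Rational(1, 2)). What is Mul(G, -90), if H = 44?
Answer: Add(60, Mul(-15, I, Pow(133, Rational(1, 2)))) ≈ Add(60.000, Mul(-172.99, I))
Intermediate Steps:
G = Add(Rational(-2, 3), Mul(Rational(1, 6), I, Pow(133, Rational(1, 2)))) (G = Add(Rational(-2, 3), Mul(Rational(1, 6), Pow(Add(44, -177), Rational(1, 2)))) = Add(Rational(-2, 3), Mul(Rational(1, 6), Pow(-133, Rational(1, 2)))) = Add(Rational(-2, 3), Mul(Rational(1, 6), Mul(I, Pow(133, Rational(1, 2))))) = Add(Rational(-2, 3), Mul(Rational(1, 6), I, Pow(133, Rational(1, 2)))) ≈ Add(-0.66667, Mul(1.9221, I)))
Mul(G, -90) = Mul(Add(Rational(-2, 3), Mul(Rational(1, 6), I, Pow(133, Rational(1, 2)))), -90) = Add(60, Mul(-15, I, Pow(133, Rational(1, 2))))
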